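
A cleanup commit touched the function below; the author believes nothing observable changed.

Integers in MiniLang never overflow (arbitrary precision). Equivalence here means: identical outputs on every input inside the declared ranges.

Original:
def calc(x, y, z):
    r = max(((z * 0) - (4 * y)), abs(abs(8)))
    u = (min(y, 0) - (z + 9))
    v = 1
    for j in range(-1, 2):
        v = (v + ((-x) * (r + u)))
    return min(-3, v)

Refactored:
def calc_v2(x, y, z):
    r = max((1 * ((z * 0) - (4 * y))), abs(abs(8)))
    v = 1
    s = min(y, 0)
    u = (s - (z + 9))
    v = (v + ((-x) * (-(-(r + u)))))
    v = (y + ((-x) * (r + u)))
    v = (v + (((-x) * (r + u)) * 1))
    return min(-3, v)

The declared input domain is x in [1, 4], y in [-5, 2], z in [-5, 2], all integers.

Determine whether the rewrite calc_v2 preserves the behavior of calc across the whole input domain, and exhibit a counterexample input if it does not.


Take x=1, y=-5, z=-5.
calc: r := 20 | u := -9 | v := 1 | iter j=-1: | v := -10 | iter j=0: | v := -21 | iter j=1: | v := -32 | result -32
calc_v2: r := 20 | v := 1 | s := -5 | u := -9 | v := -10 | v := -16 | v := -27 | result -27
-32 and -27 differ, so these are not the same function on this domain.
verdict: not equivalent; witness: x=1, y=-5, z=-5


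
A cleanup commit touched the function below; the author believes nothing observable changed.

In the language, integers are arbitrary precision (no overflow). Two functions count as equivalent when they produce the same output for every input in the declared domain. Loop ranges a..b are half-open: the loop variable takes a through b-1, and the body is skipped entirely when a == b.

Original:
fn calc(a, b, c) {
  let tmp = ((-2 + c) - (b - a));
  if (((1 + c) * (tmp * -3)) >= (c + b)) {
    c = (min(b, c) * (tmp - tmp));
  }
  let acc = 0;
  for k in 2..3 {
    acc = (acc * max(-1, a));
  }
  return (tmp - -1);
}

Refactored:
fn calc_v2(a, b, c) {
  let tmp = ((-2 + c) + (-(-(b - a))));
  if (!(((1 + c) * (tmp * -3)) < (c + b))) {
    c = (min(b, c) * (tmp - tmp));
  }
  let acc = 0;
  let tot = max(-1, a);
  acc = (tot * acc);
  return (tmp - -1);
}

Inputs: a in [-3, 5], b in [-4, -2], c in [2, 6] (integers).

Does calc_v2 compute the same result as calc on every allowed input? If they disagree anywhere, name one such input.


Run the pair on a=-3, b=-4, c=2.
calc: tmp := 1 | (((1 + c) * (tmp * -3)) >= (c + b)): false | acc := 0 | iter k=2: | acc := 0 | result 2
calc_v2: tmp := -1 | (!(((1 + c) * (tmp * -3)) < (c + b))): true | c := 0 | acc := 0 | tot := -1 | acc := 0 | result 0
2 vs 0 — the two versions disagree here.
verdict: not equivalent; witness: a=-3, b=-4, c=2


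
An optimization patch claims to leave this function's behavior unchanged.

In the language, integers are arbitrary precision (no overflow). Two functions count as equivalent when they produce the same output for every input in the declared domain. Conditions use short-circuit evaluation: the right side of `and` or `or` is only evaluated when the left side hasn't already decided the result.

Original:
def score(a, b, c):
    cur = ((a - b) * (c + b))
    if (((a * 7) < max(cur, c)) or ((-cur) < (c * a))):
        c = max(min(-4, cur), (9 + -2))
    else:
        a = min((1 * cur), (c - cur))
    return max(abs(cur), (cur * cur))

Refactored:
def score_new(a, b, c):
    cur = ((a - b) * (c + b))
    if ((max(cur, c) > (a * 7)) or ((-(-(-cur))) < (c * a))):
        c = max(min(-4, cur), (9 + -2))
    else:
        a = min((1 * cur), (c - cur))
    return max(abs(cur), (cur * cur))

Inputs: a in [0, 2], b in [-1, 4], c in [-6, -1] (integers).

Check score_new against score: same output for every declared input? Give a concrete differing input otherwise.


Although comparison usage differs, 108/108 inputs agree.
verdict: equivalent


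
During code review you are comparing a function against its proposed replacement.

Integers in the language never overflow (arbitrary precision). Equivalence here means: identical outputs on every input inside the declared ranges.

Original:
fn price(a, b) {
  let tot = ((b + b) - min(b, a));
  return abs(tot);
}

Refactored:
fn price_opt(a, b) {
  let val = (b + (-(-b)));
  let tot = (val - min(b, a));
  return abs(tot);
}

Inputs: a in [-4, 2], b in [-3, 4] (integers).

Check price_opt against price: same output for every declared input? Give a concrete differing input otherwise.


Although local variable names differ, plus statement counts differ, 56/56 inputs agree.
verdict: equivalent


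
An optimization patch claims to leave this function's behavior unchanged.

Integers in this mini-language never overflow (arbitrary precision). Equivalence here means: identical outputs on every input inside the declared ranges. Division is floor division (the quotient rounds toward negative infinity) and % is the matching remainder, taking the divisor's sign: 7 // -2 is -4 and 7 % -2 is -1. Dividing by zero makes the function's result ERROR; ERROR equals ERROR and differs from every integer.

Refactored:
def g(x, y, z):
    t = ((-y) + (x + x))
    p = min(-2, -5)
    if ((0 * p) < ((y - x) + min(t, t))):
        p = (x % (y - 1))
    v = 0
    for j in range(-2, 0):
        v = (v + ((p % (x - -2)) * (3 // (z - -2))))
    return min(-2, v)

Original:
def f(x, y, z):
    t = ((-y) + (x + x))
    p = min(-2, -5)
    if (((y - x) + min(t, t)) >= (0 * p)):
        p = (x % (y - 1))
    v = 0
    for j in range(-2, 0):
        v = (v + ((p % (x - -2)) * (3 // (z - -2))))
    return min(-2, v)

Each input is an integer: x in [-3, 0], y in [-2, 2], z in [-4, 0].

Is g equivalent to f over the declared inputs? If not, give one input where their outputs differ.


These are not equivalent — on x=0, y=-2, z=-4 the outputs split (-2 vs -4).
f: t := 2 | p := -5 | (((y - x) + min(t, t)) >= (0 * p)): true | p := 0 | v := 0 | iter j=-2: | v := 0 | iter j=-1: | v := 0 | result -2
g: t := 2 | p := -5 | ((0 * p) < ((y - x) + min(t, t))): false | v := 0 | iter j=-2: | v := -2 | iter j=-1: | v := -4 | result -4
verdict: not equivalent; witness: x=0, y=-2, z=-4


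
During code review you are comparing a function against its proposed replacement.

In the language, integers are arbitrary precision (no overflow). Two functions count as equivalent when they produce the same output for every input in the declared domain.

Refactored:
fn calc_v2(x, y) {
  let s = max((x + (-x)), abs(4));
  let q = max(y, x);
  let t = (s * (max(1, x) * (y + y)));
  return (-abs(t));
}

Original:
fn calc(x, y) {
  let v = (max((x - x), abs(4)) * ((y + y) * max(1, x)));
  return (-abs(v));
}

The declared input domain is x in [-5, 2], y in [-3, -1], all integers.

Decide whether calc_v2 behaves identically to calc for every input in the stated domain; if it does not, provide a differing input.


Equivalent — the differences include local variable names differ; also arithmetic usage differs; also min/max/abs usage differs; also statement counts differ, yet no declared input distinguishes the two.
One worked example (x=-1, y=-3) — calc: v = -24; return -24; calc_v2: s = 4; q = -1; t = -24; return -24; agreement on -24.
Sweeping the whole domain (24 inputs) finds no disagreement.
verdict: equivalent


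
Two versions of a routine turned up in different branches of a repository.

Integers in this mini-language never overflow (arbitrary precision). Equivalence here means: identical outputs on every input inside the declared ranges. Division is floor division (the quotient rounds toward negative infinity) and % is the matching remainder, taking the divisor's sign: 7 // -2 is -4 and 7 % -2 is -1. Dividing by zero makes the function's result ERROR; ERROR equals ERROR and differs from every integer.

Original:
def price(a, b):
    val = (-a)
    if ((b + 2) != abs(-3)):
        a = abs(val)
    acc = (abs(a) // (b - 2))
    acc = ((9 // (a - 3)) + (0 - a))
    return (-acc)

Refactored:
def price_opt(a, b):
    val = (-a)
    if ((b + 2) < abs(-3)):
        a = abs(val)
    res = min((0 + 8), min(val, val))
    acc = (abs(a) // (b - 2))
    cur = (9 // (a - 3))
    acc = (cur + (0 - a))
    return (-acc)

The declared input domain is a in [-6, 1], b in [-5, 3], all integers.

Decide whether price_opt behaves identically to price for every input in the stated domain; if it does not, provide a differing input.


At a=-6, b=3: price gives 3, price_opt gives -5.
verdict: not equivalent; witness: a=-6, b=3


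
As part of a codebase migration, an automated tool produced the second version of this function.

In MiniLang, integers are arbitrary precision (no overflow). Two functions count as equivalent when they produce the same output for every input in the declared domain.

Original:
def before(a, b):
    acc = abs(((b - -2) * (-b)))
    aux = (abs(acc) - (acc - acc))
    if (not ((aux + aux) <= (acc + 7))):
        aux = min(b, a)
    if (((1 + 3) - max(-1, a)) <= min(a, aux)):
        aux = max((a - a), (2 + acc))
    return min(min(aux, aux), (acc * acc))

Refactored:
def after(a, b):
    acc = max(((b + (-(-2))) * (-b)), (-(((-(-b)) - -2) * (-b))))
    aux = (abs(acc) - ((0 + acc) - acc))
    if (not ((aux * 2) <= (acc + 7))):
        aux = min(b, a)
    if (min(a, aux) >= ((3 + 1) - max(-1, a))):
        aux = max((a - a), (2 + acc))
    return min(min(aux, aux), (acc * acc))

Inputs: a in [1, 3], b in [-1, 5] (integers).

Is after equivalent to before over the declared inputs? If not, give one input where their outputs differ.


Although comparison usage differs, plus min/max/abs usage differs, plus arithmetic usage differs, plus constant usage differs, 21/21 inputs agree.
verdict: equivalent


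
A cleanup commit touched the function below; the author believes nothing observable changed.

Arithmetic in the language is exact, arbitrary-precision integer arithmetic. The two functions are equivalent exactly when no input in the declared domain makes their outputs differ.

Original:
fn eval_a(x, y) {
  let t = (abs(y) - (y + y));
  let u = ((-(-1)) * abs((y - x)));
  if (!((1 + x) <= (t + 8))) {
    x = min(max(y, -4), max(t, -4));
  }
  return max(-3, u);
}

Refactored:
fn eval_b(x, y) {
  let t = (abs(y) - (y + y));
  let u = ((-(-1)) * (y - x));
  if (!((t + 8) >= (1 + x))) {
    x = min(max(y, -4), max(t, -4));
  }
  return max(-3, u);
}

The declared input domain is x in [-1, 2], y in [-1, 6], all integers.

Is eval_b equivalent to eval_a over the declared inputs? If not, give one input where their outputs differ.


There is a counterexample at x=0, y=-1: 1 on one side, -1 on the other.
eval_a: t = 3; u = 1; (!((1 + x) <= (t + 8))) -> false; return 1
eval_b: t = 3; u = -1; (!((t + 8) >= (1 + x))) -> false; return -1
verdict: not equivalent; witness: x=0, y=-1


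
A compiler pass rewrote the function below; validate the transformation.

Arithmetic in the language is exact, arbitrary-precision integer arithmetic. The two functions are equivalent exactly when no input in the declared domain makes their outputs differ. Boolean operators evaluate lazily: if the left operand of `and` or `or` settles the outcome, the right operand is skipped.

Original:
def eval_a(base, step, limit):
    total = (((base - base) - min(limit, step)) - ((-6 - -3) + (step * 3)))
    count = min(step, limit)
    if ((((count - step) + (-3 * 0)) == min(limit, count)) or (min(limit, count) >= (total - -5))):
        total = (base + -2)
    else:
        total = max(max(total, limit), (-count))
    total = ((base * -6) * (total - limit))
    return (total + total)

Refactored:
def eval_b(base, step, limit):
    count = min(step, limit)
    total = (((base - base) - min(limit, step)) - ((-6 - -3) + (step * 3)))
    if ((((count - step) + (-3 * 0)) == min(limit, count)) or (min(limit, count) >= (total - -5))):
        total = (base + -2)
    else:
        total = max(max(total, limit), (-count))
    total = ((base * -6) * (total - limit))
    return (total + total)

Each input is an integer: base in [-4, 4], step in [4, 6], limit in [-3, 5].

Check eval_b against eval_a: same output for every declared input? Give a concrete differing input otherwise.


Differences: same computation, different form — yet all 243 inputs agree.
verdict: equivalent


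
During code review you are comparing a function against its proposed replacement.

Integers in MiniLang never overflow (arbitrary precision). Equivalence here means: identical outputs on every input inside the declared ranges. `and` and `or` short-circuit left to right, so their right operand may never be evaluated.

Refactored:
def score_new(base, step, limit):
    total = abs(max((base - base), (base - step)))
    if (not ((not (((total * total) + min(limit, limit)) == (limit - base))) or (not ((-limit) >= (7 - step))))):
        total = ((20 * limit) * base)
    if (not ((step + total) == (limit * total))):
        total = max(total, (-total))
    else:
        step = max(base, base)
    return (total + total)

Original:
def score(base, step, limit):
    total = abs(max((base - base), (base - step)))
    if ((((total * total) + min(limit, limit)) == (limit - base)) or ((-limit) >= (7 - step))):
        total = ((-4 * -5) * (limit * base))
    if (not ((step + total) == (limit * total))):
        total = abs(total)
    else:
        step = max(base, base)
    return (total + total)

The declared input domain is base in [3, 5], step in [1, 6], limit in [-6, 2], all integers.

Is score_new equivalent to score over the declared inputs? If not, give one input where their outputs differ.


Try base=3, step=1, limit=-6.
score: total=2, then ((((total * total) + min(limit, limit)) == (limit - base)) or ((-limit) >= (7 - step))) is true, then total=-360, then (not ((step + total) == (limit * total))) is true, then total=360, then returns 720
score_new: total=2, then (not ((not (((total * total) + min(limit, limit)) == (limit - base))) or (not ((-limit) >= (7 - step))))) is false, then (not ((step + total) == (limit * total))) is true, then total=2, then returns 4
720 and 4 differ, so these are not the same function on this domain.
verdict: not equivalent; witness: base=3, step=1, limit=-6


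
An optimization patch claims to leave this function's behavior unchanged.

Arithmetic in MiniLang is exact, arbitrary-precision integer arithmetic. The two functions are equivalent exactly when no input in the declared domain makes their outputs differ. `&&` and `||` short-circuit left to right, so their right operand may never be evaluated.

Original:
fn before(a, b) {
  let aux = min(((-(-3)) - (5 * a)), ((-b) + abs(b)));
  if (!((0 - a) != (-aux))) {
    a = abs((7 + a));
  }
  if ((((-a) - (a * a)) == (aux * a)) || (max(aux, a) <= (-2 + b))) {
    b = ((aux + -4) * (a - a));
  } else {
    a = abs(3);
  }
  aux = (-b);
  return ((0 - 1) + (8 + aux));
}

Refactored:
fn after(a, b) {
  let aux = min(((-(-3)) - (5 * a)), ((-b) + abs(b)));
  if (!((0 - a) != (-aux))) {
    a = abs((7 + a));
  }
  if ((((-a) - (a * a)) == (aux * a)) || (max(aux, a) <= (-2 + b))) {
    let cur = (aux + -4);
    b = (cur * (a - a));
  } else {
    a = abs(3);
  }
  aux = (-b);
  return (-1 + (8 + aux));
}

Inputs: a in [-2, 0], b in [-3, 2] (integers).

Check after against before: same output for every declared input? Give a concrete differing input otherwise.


Side by side, the visible changes include: statement counts differ, arithmetic usage differs, local variable names differ, constant usage differs.
As a probe, take a=-1, b=-3: before runs aux=6, then (!((0 - a) != (-aux))) is false, then ((((-a) - (a * a)) == (aux * a)) || (max(aux, a) <= (-2 + b))) is false, then a=3, then aux=3, then returns 10; after runs aux=6, then (!((0 - a) != (-aux))) is false, then ((((-a) - (a * a)) == (aux * a)) || (max(aux, a) <= (-2 + b))) is false, then a=3, then aux=3, then returns 10; both end at 10.
An exhaustive pass over the 18 declared inputs shows identical outputs.
verdict: equivalent


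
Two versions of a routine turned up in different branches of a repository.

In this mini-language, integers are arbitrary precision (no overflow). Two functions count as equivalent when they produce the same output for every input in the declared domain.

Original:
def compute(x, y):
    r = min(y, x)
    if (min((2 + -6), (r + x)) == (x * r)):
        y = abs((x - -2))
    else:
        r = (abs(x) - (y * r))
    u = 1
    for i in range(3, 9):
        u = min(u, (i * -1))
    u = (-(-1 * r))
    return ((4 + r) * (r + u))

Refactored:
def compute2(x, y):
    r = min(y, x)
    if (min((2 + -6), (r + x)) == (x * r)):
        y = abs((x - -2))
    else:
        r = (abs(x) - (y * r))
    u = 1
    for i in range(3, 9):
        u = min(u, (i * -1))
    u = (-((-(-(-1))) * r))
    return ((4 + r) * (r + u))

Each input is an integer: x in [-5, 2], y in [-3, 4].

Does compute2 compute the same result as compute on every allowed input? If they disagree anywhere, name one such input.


Behavior is preserved: although same computation, different form, the outputs never diverge.
Spot check at x=-2, y=4 — compute: r becomes -2; next (min((2 + -6), (r + x)) == (x * r)) evaluates to false; next r becomes 10; next u becomes 1; next at i=3:; next u becomes -3; next at i=4:; next u becomes -4; next at i=5:; next u becomes -5; next at i=6:; next u becomes -6; next at i=7:; next u becomes -7; next at i=8:; next u becomes -8; next u becomes 10; next final value 280. compute2: r becomes -2; next (min((2 + -6), (r + x)) == (x * r)) evaluates to false; next r becomes 10; next u becomes 1; next at i=3:; next u becomes -3; next at i=4:; next u becomes -4; next at i=5:; next u becomes -5; next at i=6:; next u becomes -6; next at i=7:; next u becomes -7; next at i=8:; next u becomes -8; next u becomes 10; next final value 280. Both give 280.
An exhaustive pass over the 64 declared inputs shows identical outputs.
verdict: equivalent


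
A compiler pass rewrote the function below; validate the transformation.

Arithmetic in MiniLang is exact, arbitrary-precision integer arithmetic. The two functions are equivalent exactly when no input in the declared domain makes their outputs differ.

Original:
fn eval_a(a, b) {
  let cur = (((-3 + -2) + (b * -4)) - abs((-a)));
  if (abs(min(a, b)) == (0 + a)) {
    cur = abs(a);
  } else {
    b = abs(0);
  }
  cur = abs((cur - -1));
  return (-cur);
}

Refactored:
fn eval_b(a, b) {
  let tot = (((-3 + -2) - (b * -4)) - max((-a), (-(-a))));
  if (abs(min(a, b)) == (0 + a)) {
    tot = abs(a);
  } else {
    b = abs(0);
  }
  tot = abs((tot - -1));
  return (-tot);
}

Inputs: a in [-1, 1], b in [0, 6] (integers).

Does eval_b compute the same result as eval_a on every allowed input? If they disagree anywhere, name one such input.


Not equivalent: a=-1, b=1 separates them (-9 vs -1).
eval_a: cur = -10; (abs(min(a, b)) == (0 + a)) -> false; b = 0; cur = 9; return -9
eval_b: tot = -2; (abs(min(a, b)) == (0 + a)) -> false; b = 0; tot = 1; return -1
verdict: not equivalent; witness: a=-1, b=1


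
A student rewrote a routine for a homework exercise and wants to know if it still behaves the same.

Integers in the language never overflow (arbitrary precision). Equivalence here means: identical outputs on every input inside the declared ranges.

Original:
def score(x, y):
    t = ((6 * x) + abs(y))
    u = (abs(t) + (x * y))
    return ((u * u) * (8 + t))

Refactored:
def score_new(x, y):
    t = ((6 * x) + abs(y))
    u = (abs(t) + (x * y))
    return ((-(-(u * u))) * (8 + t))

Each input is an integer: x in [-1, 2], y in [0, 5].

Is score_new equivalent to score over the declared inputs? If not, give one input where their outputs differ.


The two versions differ — the changes include same computation, different form.
As a probe, take x=0, y=3: score runs t becomes 3; next u becomes 3; next final value 99; score_new runs t becomes 3; next u becomes 3; next final value 99; both end at 99.
Checked all 24 inputs in the declared domain: the outputs agree on every one.
verdict: equivalent


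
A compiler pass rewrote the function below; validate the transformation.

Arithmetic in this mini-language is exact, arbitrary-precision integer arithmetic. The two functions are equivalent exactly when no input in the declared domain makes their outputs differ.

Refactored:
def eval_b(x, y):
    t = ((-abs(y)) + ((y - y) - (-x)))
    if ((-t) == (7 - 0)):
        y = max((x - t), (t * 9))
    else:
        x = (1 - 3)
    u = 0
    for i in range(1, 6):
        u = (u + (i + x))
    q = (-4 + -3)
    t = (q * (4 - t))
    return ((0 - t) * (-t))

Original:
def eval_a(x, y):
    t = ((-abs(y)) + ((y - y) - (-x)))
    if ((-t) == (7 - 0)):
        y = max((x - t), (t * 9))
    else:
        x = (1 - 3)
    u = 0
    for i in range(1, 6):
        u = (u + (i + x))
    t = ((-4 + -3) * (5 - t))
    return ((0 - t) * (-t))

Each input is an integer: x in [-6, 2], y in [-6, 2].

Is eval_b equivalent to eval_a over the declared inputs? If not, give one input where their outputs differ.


On input x=-6, y=-6, eval_a returns 14161 while eval_b returns 12544.
verdict: not equivalent; witness: x=-6, y=-6


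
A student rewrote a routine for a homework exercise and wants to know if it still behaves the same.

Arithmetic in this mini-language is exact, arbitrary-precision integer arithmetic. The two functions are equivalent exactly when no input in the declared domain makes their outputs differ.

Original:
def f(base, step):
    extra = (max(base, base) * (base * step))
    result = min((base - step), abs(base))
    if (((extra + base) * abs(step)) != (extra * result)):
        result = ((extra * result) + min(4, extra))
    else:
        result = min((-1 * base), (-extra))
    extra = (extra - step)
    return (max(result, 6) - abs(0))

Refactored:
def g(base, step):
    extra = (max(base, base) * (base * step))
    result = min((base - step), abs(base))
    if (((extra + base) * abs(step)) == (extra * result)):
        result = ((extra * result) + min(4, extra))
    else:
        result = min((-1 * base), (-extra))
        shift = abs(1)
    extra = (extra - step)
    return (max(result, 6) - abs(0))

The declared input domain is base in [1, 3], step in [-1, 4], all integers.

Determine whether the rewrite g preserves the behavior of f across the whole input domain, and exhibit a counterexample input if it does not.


Run the pair on base=2, step=1.
f: extra becomes 4; next result becomes 1; next (((extra + base) * abs(step)) != (extra * result)) evaluates to true; next result becomes 8; next extra becomes 3; next final value 8
g: extra becomes 4; next result becomes 1; next (((extra + base) * abs(step)) == (extra * result)) evaluates to false; next result becomes -4; next shift becomes 1; next extra becomes 3; next final value 6
8 vs 6 — the two versions disagree here.
verdict: not equivalent; witness: base=2, step=1


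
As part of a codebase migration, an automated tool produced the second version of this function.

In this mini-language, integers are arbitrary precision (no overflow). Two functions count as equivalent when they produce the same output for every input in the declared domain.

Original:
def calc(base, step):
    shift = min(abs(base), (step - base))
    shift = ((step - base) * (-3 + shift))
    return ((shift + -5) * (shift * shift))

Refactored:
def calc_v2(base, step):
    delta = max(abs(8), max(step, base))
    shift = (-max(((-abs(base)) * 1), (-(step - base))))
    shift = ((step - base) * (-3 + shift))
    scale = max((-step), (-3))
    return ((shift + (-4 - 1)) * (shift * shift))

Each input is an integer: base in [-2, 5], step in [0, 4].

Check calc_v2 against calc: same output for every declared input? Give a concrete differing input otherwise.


Equivalent — the differences include constant usage differs; also min/max/abs usage differs; also statement counts differ; also local variable names differ; also arithmetic usage differs, yet no declared input distinguishes the two.
Spot check at base=-1, step=4 — calc: shift := 1 | shift := -10 | result -1500. calc_v2: delta := 8 | shift := 1 | shift := -10 | scale := -3 | result -1500. Both give -1500.
Sweeping the whole domain (40 inputs) finds no disagreement.
verdict: equivalent


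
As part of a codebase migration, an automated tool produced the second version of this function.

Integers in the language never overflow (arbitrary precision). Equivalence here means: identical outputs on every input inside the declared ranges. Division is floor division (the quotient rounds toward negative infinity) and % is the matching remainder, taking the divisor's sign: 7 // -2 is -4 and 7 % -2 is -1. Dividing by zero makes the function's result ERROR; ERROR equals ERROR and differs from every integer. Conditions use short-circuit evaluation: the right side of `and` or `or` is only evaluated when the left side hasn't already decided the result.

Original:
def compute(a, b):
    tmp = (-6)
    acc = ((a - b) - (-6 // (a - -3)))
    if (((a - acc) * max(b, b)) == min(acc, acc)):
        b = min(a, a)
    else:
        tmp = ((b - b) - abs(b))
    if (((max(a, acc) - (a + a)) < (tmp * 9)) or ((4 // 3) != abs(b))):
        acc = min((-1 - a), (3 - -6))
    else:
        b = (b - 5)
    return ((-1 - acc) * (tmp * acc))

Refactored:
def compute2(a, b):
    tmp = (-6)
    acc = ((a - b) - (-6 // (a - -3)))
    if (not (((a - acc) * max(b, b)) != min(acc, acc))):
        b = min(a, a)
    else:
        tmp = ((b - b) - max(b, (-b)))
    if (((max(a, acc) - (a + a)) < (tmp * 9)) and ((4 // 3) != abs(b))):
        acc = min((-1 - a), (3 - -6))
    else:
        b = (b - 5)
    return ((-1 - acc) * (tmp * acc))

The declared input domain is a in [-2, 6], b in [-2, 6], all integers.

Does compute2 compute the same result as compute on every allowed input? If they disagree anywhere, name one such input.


Not equivalent: a=-2, b=-2 separates them (4 vs 84).
compute: tmp := -6 | acc := 6 | (((a - acc) * max(b, b)) == min(acc, acc)): false | tmp := -2 | (((max(a, acc) - (a + a)) < (tmp * 9)) or ((4 // 3) != abs(b))): true | acc := 1 | result 4
compute2: tmp := -6 | acc := 6 | (not (((a - acc) * max(b, b)) != min(acc, acc))): false | tmp := -2 | (((max(a, acc) - (a + a)) < (tmp * 9)) and ((4 // 3) != abs(b))): false | b := -7 | result 84
verdict: not equivalent; witness: a=-2, b=-2


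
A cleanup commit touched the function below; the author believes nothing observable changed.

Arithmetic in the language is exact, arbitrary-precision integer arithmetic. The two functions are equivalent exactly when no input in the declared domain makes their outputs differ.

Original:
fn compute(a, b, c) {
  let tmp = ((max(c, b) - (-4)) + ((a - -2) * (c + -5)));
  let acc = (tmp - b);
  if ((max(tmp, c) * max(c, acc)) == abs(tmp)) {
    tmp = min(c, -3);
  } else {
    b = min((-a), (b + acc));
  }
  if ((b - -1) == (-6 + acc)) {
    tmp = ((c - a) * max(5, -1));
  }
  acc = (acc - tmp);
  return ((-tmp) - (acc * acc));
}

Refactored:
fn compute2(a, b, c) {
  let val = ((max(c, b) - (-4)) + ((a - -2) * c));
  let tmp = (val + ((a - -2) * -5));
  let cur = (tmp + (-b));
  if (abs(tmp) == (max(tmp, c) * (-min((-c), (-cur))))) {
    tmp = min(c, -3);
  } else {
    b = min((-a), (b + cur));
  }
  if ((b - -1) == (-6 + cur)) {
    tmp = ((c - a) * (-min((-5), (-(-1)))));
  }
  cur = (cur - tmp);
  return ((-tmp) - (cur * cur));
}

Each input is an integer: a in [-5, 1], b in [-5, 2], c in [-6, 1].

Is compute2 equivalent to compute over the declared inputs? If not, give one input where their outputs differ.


Side by side, the visible changes include: statement counts differ, local variable names differ, arithmetic usage differs, min/max/abs usage differs, constant usage differs.
One worked example (a=-1, b=-1, c=-3) — compute: tmp=-5, then acc=-4, then ((max(tmp, c) * max(c, acc)) == abs(tmp)) is false, then b=-5, then ((b - -1) == (-6 + acc)) is false, then acc=1, then returns 4; compute2: val=0, then tmp=-5, then cur=-4, then (abs(tmp) == (max(tmp, c) * (-min((-c), (-cur))))) is false, then b=-5, then ((b - -1) == (-6 + cur)) is false, then cur=1, then returns 4; agreement on 4.
An exhaustive pass over the 448 declared inputs shows identical outputs.
verdict: equivalent


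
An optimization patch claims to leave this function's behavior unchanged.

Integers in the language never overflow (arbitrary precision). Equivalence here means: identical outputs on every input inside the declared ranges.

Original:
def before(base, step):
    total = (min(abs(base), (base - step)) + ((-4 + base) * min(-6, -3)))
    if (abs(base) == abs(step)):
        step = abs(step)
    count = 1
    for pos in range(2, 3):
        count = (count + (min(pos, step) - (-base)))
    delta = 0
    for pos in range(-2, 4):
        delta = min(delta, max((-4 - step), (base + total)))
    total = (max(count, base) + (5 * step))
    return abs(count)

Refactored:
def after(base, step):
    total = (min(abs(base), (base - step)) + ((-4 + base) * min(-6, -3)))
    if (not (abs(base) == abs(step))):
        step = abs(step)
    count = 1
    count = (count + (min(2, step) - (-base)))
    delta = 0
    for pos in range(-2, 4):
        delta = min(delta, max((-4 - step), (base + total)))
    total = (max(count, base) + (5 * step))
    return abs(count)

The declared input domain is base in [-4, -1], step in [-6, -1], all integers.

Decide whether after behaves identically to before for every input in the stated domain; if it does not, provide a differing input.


Run the pair on base=-4, step=-6.
before: total=50, then (abs(base) == abs(step)) is false, then count=1, then (pos=2), then count=-9, then delta=0, then (pos=-2), then delta=0, then (pos=-1), then delta=0, then (pos=0), then delta=0, then (pos=1), then delta=0, then (pos=2), then delta=0, then (pos=3), then delta=0, then total=-34, then returns 9
after: total=50, then (not (abs(base) == abs(step))) is true, then step=6, then count=1, then count=-1, then delta=0, then (pos=-2), then delta=0, then (pos=-1), then delta=0, then (pos=0), then delta=0, then (pos=1), then delta=0, then (pos=2), then delta=0, then (pos=3), then delta=0, then total=29, then returns 1
9 vs 1 — the two versions disagree here.
verdict: not equivalent; witness: base=-4, step=-6


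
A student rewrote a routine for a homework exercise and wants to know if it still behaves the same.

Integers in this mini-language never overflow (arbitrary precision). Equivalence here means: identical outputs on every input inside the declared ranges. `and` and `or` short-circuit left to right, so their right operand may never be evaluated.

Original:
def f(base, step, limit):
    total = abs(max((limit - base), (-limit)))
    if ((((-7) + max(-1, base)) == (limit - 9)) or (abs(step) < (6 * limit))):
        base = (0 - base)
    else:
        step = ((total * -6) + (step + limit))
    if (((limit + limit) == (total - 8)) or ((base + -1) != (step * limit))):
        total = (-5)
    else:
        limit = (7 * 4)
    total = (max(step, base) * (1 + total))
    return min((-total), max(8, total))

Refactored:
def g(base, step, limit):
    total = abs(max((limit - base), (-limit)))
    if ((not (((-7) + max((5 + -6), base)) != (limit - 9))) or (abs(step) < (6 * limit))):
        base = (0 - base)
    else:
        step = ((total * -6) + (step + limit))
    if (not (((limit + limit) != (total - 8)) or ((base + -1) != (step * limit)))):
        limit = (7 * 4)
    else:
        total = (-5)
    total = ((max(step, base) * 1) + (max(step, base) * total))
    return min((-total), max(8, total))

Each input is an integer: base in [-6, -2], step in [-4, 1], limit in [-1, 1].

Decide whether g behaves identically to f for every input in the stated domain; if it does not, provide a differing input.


Not equivalent: base=-2, step=1, limit=1 separates them (-8 vs 8).
f: total = 3; ((((-7) + max(-1, base)) == (limit - 9)) or (abs(step) < (6 * limit))) -> true; base = 2; (((limit + limit) == (total - 8)) or ((base + -1) != (step * limit))) -> false; limit = 28; total = 8; return -8
g: total = 3; ((not (((-7) + max((5 + -6), base)) != (limit - 9))) or (abs(step) < (6 * limit))) -> true; base = 2; (not (((limit + limit) != (total - 8)) or ((base + -1) != (step * limit)))) -> false; total = -5; total = -8; return 8
verdict: not equivalent; witness: base=-2, step=1, limit=1


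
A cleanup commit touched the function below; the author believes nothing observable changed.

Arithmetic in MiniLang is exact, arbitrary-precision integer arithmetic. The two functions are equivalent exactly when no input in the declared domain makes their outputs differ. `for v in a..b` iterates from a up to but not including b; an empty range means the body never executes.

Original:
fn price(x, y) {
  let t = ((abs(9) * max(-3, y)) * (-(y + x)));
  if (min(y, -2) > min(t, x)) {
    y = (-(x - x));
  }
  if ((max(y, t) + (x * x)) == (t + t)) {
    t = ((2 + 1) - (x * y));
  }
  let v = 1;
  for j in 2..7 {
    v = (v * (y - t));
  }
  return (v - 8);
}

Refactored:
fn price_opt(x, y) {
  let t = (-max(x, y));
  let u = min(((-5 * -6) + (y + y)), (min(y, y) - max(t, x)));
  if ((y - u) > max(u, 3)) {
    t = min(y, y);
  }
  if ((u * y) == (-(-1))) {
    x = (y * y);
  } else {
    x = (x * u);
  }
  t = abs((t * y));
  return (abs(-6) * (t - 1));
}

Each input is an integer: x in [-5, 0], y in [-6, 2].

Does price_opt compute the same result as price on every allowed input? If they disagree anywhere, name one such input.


Run the pair on x=-5, y=-6.
price: t = -297; (min(y, -2) > min(t, x)) -> true; y = 0; ((max(y, t) + (x * x)) == (t + t)) -> false; v = 1; [j=2]; v = 297; [j=3]; v = 88209; [j=4]; v = 26198073; [j=5]; v = 7780827681; [j=6]; v = 2310905821257; return 2310905821249
price_opt: t = 5; u = -11; ((y - u) > max(u, 3)) -> true; t = -6; ((u * y) == (-(-1))) -> false; x = 55; t = 36; return 210
2310905821249 vs 210 — the two versions disagree here.
verdict: not equivalent; witness: x=-5, y=-6


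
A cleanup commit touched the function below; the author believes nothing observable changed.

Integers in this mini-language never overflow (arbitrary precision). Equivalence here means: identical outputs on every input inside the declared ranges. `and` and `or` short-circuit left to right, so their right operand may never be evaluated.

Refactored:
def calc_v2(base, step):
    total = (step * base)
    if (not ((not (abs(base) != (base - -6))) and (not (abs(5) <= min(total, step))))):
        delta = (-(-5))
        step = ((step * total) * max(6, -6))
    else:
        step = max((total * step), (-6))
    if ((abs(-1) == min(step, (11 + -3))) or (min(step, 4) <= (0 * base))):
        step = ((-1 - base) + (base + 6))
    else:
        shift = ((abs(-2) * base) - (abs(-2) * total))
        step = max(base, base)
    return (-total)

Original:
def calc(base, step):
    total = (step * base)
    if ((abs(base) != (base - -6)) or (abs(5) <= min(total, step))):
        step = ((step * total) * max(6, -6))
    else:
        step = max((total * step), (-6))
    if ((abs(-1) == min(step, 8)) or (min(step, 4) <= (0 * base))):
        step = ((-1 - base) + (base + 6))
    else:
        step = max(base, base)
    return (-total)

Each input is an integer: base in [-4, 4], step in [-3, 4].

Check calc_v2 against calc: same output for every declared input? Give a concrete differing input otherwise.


Behavior is preserved: although local variable names differ, statement counts differ, min/max/abs usage differs, constant usage differs, boolean connective usage differs, arithmetic usage differs, the outputs never diverge.
Spot check at base=-1, step=-2 — calc: total=2, then ((abs(base) != (base - -6)) or (abs(5) <= min(total, step))) is true, then step=-24, then ((abs(-1) == min(step, 8)) or (min(step, 4) <= (0 * base))) is true, then step=5, then returns -2. calc_v2: total=2, then (not ((not (abs(base) != (base - -6))) and (not (abs(5) <= min(total, step))))) is true, then delta=5, then step=-24, then ((abs(-1) == min(step, (11 + -3))) or (min(step, 4) <= (0 * base))) is true, then step=5, then returns -2. Both give -2.
Every one of the 72 inputs gives matching results.
verdict: equivalent


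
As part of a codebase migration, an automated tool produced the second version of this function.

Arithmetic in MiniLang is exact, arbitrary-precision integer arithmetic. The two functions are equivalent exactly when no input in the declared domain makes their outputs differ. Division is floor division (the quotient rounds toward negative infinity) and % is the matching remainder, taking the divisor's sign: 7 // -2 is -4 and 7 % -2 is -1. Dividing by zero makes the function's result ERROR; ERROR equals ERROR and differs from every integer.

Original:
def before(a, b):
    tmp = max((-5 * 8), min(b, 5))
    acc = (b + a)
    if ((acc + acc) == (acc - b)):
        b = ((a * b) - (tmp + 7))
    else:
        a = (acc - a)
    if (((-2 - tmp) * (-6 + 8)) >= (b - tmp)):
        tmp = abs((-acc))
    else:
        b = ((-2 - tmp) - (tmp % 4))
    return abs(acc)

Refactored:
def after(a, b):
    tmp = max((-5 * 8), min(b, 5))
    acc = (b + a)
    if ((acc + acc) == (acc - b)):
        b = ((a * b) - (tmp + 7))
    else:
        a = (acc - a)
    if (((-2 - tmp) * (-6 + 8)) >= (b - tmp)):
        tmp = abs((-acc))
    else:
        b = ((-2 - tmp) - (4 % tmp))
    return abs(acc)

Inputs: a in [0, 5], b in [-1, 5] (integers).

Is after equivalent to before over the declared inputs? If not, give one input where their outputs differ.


Input a=1, b=0: 1 from before versus ERROR from after.
verdict: not equivalent; witness: a=1, b=0


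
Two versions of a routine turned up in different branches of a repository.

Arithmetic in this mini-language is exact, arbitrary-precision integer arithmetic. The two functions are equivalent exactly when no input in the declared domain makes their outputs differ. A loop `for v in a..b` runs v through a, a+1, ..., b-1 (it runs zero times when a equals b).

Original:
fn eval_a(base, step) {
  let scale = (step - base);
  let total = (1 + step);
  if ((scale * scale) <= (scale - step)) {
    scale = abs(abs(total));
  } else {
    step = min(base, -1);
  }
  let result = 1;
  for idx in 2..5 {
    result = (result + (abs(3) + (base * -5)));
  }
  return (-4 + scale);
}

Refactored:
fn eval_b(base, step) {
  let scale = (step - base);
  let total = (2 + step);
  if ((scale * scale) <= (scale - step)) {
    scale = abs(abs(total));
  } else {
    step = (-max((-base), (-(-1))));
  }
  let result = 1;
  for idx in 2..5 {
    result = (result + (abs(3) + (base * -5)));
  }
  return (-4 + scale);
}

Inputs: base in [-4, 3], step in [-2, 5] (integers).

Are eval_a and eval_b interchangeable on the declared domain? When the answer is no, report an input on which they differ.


Take base=-4, step=-2.
eval_a: scale = 2; total = -1; ((scale * scale) <= (scale - step)) -> true; scale = 1; result = 1; [idx=2]; result = 24; [idx=3]; result = 47; [idx=4]; result = 70; return -3
eval_b: scale = 2; total = 0; ((scale * scale) <= (scale - step)) -> true; scale = 0; result = 1; [idx=2]; result = 24; [idx=3]; result = 47; [idx=4]; result = 70; return -4
-3 vs -4 — the two versions disagree here.
verdict: not equivalent; witness: base=-4, step=-2


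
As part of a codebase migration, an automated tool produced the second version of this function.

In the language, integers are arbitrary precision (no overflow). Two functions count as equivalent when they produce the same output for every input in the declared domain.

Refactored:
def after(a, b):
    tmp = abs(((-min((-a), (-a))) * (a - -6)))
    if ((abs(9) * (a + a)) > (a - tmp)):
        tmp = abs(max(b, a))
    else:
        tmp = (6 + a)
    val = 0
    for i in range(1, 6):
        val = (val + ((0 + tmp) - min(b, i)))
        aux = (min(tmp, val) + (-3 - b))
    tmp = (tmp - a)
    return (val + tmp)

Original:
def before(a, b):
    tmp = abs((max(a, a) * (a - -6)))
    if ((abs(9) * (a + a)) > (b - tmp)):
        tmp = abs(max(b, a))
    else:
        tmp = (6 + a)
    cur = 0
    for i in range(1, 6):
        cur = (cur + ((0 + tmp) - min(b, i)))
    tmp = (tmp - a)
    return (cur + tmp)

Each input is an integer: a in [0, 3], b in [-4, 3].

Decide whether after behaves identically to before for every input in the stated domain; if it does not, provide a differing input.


Input a=0, b=-4: 20 from before versus 56 from after.
verdict: not equivalent; witness: a=0, b=-4
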